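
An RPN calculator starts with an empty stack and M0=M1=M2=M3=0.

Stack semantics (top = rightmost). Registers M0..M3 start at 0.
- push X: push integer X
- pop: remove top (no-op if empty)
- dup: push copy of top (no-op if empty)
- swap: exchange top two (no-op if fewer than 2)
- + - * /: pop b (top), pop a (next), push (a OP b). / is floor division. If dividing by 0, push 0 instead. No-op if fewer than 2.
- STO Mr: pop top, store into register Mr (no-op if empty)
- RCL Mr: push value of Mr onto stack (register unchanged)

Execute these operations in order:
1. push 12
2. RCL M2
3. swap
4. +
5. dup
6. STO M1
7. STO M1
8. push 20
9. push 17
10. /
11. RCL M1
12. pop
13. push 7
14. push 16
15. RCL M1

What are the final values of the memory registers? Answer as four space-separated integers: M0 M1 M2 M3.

Answer: 0 12 0 0

Derivation:
After op 1 (push 12): stack=[12] mem=[0,0,0,0]
After op 2 (RCL M2): stack=[12,0] mem=[0,0,0,0]
After op 3 (swap): stack=[0,12] mem=[0,0,0,0]
After op 4 (+): stack=[12] mem=[0,0,0,0]
After op 5 (dup): stack=[12,12] mem=[0,0,0,0]
After op 6 (STO M1): stack=[12] mem=[0,12,0,0]
After op 7 (STO M1): stack=[empty] mem=[0,12,0,0]
After op 8 (push 20): stack=[20] mem=[0,12,0,0]
After op 9 (push 17): stack=[20,17] mem=[0,12,0,0]
After op 10 (/): stack=[1] mem=[0,12,0,0]
After op 11 (RCL M1): stack=[1,12] mem=[0,12,0,0]
After op 12 (pop): stack=[1] mem=[0,12,0,0]
After op 13 (push 7): stack=[1,7] mem=[0,12,0,0]
After op 14 (push 16): stack=[1,7,16] mem=[0,12,0,0]
After op 15 (RCL M1): stack=[1,7,16,12] mem=[0,12,0,0]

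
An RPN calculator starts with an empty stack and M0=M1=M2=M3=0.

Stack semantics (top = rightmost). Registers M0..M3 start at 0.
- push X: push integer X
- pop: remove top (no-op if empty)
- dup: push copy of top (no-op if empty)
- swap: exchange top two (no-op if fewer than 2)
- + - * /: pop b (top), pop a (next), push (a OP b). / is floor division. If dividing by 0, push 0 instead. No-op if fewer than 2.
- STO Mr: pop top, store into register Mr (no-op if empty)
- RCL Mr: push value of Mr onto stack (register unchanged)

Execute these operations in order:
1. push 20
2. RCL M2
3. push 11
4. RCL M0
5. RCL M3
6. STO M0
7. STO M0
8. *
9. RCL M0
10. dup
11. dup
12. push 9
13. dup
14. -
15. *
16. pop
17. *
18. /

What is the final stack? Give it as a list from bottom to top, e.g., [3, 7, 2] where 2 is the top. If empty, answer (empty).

Answer: [20, 0]

Derivation:
After op 1 (push 20): stack=[20] mem=[0,0,0,0]
After op 2 (RCL M2): stack=[20,0] mem=[0,0,0,0]
After op 3 (push 11): stack=[20,0,11] mem=[0,0,0,0]
After op 4 (RCL M0): stack=[20,0,11,0] mem=[0,0,0,0]
After op 5 (RCL M3): stack=[20,0,11,0,0] mem=[0,0,0,0]
After op 6 (STO M0): stack=[20,0,11,0] mem=[0,0,0,0]
After op 7 (STO M0): stack=[20,0,11] mem=[0,0,0,0]
After op 8 (*): stack=[20,0] mem=[0,0,0,0]
After op 9 (RCL M0): stack=[20,0,0] mem=[0,0,0,0]
After op 10 (dup): stack=[20,0,0,0] mem=[0,0,0,0]
After op 11 (dup): stack=[20,0,0,0,0] mem=[0,0,0,0]
After op 12 (push 9): stack=[20,0,0,0,0,9] mem=[0,0,0,0]
After op 13 (dup): stack=[20,0,0,0,0,9,9] mem=[0,0,0,0]
After op 14 (-): stack=[20,0,0,0,0,0] mem=[0,0,0,0]
After op 15 (*): stack=[20,0,0,0,0] mem=[0,0,0,0]
After op 16 (pop): stack=[20,0,0,0] mem=[0,0,0,0]
After op 17 (*): stack=[20,0,0] mem=[0,0,0,0]
After op 18 (/): stack=[20,0] mem=[0,0,0,0]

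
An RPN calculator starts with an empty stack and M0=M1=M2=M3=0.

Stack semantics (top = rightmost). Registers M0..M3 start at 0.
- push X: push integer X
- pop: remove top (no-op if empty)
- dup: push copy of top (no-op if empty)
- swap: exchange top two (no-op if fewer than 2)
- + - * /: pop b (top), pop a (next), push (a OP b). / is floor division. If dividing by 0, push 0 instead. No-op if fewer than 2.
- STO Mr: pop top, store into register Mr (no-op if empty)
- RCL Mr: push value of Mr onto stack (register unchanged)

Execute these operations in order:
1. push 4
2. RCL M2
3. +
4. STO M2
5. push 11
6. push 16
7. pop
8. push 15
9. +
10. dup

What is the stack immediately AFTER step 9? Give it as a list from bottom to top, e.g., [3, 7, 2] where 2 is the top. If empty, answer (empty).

After op 1 (push 4): stack=[4] mem=[0,0,0,0]
After op 2 (RCL M2): stack=[4,0] mem=[0,0,0,0]
After op 3 (+): stack=[4] mem=[0,0,0,0]
After op 4 (STO M2): stack=[empty] mem=[0,0,4,0]
After op 5 (push 11): stack=[11] mem=[0,0,4,0]
After op 6 (push 16): stack=[11,16] mem=[0,0,4,0]
After op 7 (pop): stack=[11] mem=[0,0,4,0]
After op 8 (push 15): stack=[11,15] mem=[0,0,4,0]
After op 9 (+): stack=[26] mem=[0,0,4,0]

[26]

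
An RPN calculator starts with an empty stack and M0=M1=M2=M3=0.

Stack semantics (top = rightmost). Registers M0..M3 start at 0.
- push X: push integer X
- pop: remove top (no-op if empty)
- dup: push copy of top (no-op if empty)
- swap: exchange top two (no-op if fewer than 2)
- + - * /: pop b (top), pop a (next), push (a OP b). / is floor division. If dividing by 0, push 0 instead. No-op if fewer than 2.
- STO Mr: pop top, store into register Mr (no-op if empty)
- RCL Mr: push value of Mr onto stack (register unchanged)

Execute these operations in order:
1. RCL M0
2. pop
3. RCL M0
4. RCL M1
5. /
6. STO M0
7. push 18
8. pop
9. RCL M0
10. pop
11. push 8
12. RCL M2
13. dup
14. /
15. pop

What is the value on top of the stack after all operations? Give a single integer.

Answer: 8

Derivation:
After op 1 (RCL M0): stack=[0] mem=[0,0,0,0]
After op 2 (pop): stack=[empty] mem=[0,0,0,0]
After op 3 (RCL M0): stack=[0] mem=[0,0,0,0]
After op 4 (RCL M1): stack=[0,0] mem=[0,0,0,0]
After op 5 (/): stack=[0] mem=[0,0,0,0]
After op 6 (STO M0): stack=[empty] mem=[0,0,0,0]
After op 7 (push 18): stack=[18] mem=[0,0,0,0]
After op 8 (pop): stack=[empty] mem=[0,0,0,0]
After op 9 (RCL M0): stack=[0] mem=[0,0,0,0]
After op 10 (pop): stack=[empty] mem=[0,0,0,0]
After op 11 (push 8): stack=[8] mem=[0,0,0,0]
After op 12 (RCL M2): stack=[8,0] mem=[0,0,0,0]
After op 13 (dup): stack=[8,0,0] mem=[0,0,0,0]
After op 14 (/): stack=[8,0] mem=[0,0,0,0]
After op 15 (pop): stack=[8] mem=[0,0,0,0]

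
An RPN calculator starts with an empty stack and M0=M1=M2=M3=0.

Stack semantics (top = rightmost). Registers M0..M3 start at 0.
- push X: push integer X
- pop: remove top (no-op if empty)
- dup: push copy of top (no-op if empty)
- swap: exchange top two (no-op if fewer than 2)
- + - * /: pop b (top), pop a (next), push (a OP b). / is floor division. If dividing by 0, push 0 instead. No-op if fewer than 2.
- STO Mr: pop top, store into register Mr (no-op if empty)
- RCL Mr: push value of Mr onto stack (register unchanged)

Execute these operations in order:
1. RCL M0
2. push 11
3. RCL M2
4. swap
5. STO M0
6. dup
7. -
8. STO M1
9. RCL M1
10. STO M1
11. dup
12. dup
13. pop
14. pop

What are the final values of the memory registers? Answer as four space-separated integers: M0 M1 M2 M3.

Answer: 11 0 0 0

Derivation:
After op 1 (RCL M0): stack=[0] mem=[0,0,0,0]
After op 2 (push 11): stack=[0,11] mem=[0,0,0,0]
After op 3 (RCL M2): stack=[0,11,0] mem=[0,0,0,0]
After op 4 (swap): stack=[0,0,11] mem=[0,0,0,0]
After op 5 (STO M0): stack=[0,0] mem=[11,0,0,0]
After op 6 (dup): stack=[0,0,0] mem=[11,0,0,0]
After op 7 (-): stack=[0,0] mem=[11,0,0,0]
After op 8 (STO M1): stack=[0] mem=[11,0,0,0]
After op 9 (RCL M1): stack=[0,0] mem=[11,0,0,0]
After op 10 (STO M1): stack=[0] mem=[11,0,0,0]
After op 11 (dup): stack=[0,0] mem=[11,0,0,0]
After op 12 (dup): stack=[0,0,0] mem=[11,0,0,0]
After op 13 (pop): stack=[0,0] mem=[11,0,0,0]
After op 14 (pop): stack=[0] mem=[11,0,0,0]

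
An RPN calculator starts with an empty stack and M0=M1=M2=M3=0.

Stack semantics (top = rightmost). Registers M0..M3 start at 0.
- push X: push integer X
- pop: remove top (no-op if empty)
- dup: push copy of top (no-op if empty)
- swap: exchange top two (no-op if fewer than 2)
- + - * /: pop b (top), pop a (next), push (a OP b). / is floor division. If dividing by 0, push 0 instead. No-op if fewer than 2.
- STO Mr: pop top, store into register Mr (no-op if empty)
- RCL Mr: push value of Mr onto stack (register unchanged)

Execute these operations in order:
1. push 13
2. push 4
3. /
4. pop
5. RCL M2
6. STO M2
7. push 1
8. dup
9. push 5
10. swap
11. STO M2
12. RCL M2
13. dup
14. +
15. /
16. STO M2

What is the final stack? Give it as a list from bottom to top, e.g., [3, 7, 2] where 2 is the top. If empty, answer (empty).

Answer: [1]

Derivation:
After op 1 (push 13): stack=[13] mem=[0,0,0,0]
After op 2 (push 4): stack=[13,4] mem=[0,0,0,0]
After op 3 (/): stack=[3] mem=[0,0,0,0]
After op 4 (pop): stack=[empty] mem=[0,0,0,0]
After op 5 (RCL M2): stack=[0] mem=[0,0,0,0]
After op 6 (STO M2): stack=[empty] mem=[0,0,0,0]
After op 7 (push 1): stack=[1] mem=[0,0,0,0]
After op 8 (dup): stack=[1,1] mem=[0,0,0,0]
After op 9 (push 5): stack=[1,1,5] mem=[0,0,0,0]
After op 10 (swap): stack=[1,5,1] mem=[0,0,0,0]
After op 11 (STO M2): stack=[1,5] mem=[0,0,1,0]
After op 12 (RCL M2): stack=[1,5,1] mem=[0,0,1,0]
After op 13 (dup): stack=[1,5,1,1] mem=[0,0,1,0]
After op 14 (+): stack=[1,5,2] mem=[0,0,1,0]
After op 15 (/): stack=[1,2] mem=[0,0,1,0]
After op 16 (STO M2): stack=[1] mem=[0,0,2,0]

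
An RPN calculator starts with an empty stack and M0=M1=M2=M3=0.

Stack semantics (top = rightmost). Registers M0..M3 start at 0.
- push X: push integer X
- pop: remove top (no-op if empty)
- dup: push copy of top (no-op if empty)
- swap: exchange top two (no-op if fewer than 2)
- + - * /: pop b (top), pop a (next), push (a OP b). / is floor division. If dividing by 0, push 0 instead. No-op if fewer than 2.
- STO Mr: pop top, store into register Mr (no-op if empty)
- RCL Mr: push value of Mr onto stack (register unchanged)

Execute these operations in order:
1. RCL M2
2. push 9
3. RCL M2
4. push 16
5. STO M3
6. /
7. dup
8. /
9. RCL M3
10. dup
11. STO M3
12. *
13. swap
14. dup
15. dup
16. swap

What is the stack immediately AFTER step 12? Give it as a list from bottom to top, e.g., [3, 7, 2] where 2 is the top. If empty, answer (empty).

After op 1 (RCL M2): stack=[0] mem=[0,0,0,0]
After op 2 (push 9): stack=[0,9] mem=[0,0,0,0]
After op 3 (RCL M2): stack=[0,9,0] mem=[0,0,0,0]
After op 4 (push 16): stack=[0,9,0,16] mem=[0,0,0,0]
After op 5 (STO M3): stack=[0,9,0] mem=[0,0,0,16]
After op 6 (/): stack=[0,0] mem=[0,0,0,16]
After op 7 (dup): stack=[0,0,0] mem=[0,0,0,16]
After op 8 (/): stack=[0,0] mem=[0,0,0,16]
After op 9 (RCL M3): stack=[0,0,16] mem=[0,0,0,16]
After op 10 (dup): stack=[0,0,16,16] mem=[0,0,0,16]
After op 11 (STO M3): stack=[0,0,16] mem=[0,0,0,16]
After op 12 (*): stack=[0,0] mem=[0,0,0,16]

[0, 0]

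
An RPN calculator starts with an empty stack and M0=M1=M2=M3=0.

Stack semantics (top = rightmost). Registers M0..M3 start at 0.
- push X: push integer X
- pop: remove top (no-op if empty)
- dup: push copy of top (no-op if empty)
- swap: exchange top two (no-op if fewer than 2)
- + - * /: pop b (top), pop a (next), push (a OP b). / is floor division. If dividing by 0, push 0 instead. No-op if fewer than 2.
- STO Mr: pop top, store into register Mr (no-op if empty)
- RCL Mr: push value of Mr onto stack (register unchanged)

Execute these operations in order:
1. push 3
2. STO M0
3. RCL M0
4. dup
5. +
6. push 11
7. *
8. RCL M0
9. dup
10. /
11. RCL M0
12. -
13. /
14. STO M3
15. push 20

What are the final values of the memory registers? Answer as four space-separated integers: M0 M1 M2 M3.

After op 1 (push 3): stack=[3] mem=[0,0,0,0]
After op 2 (STO M0): stack=[empty] mem=[3,0,0,0]
After op 3 (RCL M0): stack=[3] mem=[3,0,0,0]
After op 4 (dup): stack=[3,3] mem=[3,0,0,0]
After op 5 (+): stack=[6] mem=[3,0,0,0]
After op 6 (push 11): stack=[6,11] mem=[3,0,0,0]
After op 7 (*): stack=[66] mem=[3,0,0,0]
After op 8 (RCL M0): stack=[66,3] mem=[3,0,0,0]
After op 9 (dup): stack=[66,3,3] mem=[3,0,0,0]
After op 10 (/): stack=[66,1] mem=[3,0,0,0]
After op 11 (RCL M0): stack=[66,1,3] mem=[3,0,0,0]
After op 12 (-): stack=[66,-2] mem=[3,0,0,0]
After op 13 (/): stack=[-33] mem=[3,0,0,0]
After op 14 (STO M3): stack=[empty] mem=[3,0,0,-33]
After op 15 (push 20): stack=[20] mem=[3,0,0,-33]

Answer: 3 0 0 -33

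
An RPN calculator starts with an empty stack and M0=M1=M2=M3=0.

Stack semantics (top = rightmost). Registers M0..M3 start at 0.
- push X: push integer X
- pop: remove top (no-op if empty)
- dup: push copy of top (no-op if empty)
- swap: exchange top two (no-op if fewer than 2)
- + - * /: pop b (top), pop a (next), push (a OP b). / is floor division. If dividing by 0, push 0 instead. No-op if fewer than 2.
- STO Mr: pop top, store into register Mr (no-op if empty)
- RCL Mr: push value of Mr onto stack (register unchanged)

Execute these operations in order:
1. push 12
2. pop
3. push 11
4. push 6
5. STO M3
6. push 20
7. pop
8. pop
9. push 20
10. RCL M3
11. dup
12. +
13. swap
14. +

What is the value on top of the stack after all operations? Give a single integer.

After op 1 (push 12): stack=[12] mem=[0,0,0,0]
After op 2 (pop): stack=[empty] mem=[0,0,0,0]
After op 3 (push 11): stack=[11] mem=[0,0,0,0]
After op 4 (push 6): stack=[11,6] mem=[0,0,0,0]
After op 5 (STO M3): stack=[11] mem=[0,0,0,6]
After op 6 (push 20): stack=[11,20] mem=[0,0,0,6]
After op 7 (pop): stack=[11] mem=[0,0,0,6]
After op 8 (pop): stack=[empty] mem=[0,0,0,6]
After op 9 (push 20): stack=[20] mem=[0,0,0,6]
After op 10 (RCL M3): stack=[20,6] mem=[0,0,0,6]
After op 11 (dup): stack=[20,6,6] mem=[0,0,0,6]
After op 12 (+): stack=[20,12] mem=[0,0,0,6]
After op 13 (swap): stack=[12,20] mem=[0,0,0,6]
After op 14 (+): stack=[32] mem=[0,0,0,6]

Answer: 32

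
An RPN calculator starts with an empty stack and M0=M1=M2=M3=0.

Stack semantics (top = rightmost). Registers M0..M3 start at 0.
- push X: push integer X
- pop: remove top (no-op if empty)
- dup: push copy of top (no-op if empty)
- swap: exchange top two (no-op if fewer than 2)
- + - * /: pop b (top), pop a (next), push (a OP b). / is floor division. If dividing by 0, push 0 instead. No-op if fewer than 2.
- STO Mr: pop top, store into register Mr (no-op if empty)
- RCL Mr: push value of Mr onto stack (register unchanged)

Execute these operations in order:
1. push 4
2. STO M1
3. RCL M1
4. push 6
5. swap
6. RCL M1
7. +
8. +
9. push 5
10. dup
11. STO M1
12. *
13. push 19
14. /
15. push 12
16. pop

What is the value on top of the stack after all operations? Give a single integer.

After op 1 (push 4): stack=[4] mem=[0,0,0,0]
After op 2 (STO M1): stack=[empty] mem=[0,4,0,0]
After op 3 (RCL M1): stack=[4] mem=[0,4,0,0]
After op 4 (push 6): stack=[4,6] mem=[0,4,0,0]
After op 5 (swap): stack=[6,4] mem=[0,4,0,0]
After op 6 (RCL M1): stack=[6,4,4] mem=[0,4,0,0]
After op 7 (+): stack=[6,8] mem=[0,4,0,0]
After op 8 (+): stack=[14] mem=[0,4,0,0]
After op 9 (push 5): stack=[14,5] mem=[0,4,0,0]
After op 10 (dup): stack=[14,5,5] mem=[0,4,0,0]
After op 11 (STO M1): stack=[14,5] mem=[0,5,0,0]
After op 12 (*): stack=[70] mem=[0,5,0,0]
After op 13 (push 19): stack=[70,19] mem=[0,5,0,0]
After op 14 (/): stack=[3] mem=[0,5,0,0]
After op 15 (push 12): stack=[3,12] mem=[0,5,0,0]
After op 16 (pop): stack=[3] mem=[0,5,0,0]

Answer: 3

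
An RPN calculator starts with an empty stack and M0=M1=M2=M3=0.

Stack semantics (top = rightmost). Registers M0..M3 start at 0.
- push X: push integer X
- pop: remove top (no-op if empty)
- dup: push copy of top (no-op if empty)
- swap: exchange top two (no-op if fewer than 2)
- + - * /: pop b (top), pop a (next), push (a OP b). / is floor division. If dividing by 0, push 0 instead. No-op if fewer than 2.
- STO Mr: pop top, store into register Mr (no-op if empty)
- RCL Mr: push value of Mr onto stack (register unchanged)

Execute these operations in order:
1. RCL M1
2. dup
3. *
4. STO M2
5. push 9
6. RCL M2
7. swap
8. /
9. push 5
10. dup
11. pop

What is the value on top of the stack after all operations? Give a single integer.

Answer: 5

Derivation:
After op 1 (RCL M1): stack=[0] mem=[0,0,0,0]
After op 2 (dup): stack=[0,0] mem=[0,0,0,0]
After op 3 (*): stack=[0] mem=[0,0,0,0]
After op 4 (STO M2): stack=[empty] mem=[0,0,0,0]
After op 5 (push 9): stack=[9] mem=[0,0,0,0]
After op 6 (RCL M2): stack=[9,0] mem=[0,0,0,0]
After op 7 (swap): stack=[0,9] mem=[0,0,0,0]
After op 8 (/): stack=[0] mem=[0,0,0,0]
After op 9 (push 5): stack=[0,5] mem=[0,0,0,0]
After op 10 (dup): stack=[0,5,5] mem=[0,0,0,0]
After op 11 (pop): stack=[0,5] mem=[0,0,0,0]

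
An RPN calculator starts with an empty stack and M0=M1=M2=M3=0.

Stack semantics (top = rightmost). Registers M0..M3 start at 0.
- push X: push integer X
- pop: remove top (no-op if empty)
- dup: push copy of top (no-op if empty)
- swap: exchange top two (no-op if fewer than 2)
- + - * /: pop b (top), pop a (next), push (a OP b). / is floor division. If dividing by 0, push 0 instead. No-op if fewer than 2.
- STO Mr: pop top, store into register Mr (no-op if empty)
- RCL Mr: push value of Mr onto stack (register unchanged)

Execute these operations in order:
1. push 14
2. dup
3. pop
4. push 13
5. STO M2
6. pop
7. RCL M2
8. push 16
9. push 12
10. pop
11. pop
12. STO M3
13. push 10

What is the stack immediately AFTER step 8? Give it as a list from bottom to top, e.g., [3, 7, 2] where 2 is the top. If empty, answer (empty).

After op 1 (push 14): stack=[14] mem=[0,0,0,0]
After op 2 (dup): stack=[14,14] mem=[0,0,0,0]
After op 3 (pop): stack=[14] mem=[0,0,0,0]
After op 4 (push 13): stack=[14,13] mem=[0,0,0,0]
After op 5 (STO M2): stack=[14] mem=[0,0,13,0]
After op 6 (pop): stack=[empty] mem=[0,0,13,0]
After op 7 (RCL M2): stack=[13] mem=[0,0,13,0]
After op 8 (push 16): stack=[13,16] mem=[0,0,13,0]

[13, 16]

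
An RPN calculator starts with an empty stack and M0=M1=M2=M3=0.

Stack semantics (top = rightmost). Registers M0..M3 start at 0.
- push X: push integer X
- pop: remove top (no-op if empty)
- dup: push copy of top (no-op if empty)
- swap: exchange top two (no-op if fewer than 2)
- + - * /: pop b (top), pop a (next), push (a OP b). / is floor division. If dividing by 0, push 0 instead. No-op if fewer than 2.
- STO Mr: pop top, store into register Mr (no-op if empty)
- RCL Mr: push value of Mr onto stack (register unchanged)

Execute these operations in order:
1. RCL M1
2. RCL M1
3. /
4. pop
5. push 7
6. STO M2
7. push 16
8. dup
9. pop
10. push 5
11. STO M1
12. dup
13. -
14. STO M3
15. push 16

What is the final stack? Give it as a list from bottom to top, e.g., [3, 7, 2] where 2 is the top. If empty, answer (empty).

Answer: [16]

Derivation:
After op 1 (RCL M1): stack=[0] mem=[0,0,0,0]
After op 2 (RCL M1): stack=[0,0] mem=[0,0,0,0]
After op 3 (/): stack=[0] mem=[0,0,0,0]
After op 4 (pop): stack=[empty] mem=[0,0,0,0]
After op 5 (push 7): stack=[7] mem=[0,0,0,0]
After op 6 (STO M2): stack=[empty] mem=[0,0,7,0]
After op 7 (push 16): stack=[16] mem=[0,0,7,0]
After op 8 (dup): stack=[16,16] mem=[0,0,7,0]
After op 9 (pop): stack=[16] mem=[0,0,7,0]
After op 10 (push 5): stack=[16,5] mem=[0,0,7,0]
After op 11 (STO M1): stack=[16] mem=[0,5,7,0]
After op 12 (dup): stack=[16,16] mem=[0,5,7,0]
After op 13 (-): stack=[0] mem=[0,5,7,0]
After op 14 (STO M3): stack=[empty] mem=[0,5,7,0]
After op 15 (push 16): stack=[16] mem=[0,5,7,0]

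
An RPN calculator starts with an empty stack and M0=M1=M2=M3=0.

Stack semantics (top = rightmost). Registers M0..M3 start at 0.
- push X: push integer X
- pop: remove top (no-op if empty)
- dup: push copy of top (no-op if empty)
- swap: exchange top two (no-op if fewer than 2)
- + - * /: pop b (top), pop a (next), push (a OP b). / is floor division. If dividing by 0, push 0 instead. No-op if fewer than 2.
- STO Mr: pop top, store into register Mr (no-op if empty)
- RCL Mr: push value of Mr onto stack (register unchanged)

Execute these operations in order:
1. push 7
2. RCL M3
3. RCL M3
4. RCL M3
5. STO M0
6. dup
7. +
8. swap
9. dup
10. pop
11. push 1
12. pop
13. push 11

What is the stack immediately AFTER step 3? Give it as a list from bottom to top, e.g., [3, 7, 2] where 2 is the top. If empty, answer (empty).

After op 1 (push 7): stack=[7] mem=[0,0,0,0]
After op 2 (RCL M3): stack=[7,0] mem=[0,0,0,0]
After op 3 (RCL M3): stack=[7,0,0] mem=[0,0,0,0]

[7, 0, 0]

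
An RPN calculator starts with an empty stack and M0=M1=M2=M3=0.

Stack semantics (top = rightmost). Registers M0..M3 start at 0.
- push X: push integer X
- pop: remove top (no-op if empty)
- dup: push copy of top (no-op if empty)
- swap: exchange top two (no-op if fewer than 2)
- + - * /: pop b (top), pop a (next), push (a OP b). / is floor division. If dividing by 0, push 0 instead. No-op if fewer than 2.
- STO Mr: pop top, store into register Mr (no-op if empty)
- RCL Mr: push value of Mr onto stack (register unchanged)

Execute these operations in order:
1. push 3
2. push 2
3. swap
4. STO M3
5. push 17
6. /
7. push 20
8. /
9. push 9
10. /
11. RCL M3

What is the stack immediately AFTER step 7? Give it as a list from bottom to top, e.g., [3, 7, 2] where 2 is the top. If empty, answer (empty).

After op 1 (push 3): stack=[3] mem=[0,0,0,0]
After op 2 (push 2): stack=[3,2] mem=[0,0,0,0]
After op 3 (swap): stack=[2,3] mem=[0,0,0,0]
After op 4 (STO M3): stack=[2] mem=[0,0,0,3]
After op 5 (push 17): stack=[2,17] mem=[0,0,0,3]
After op 6 (/): stack=[0] mem=[0,0,0,3]
After op 7 (push 20): stack=[0,20] mem=[0,0,0,3]

[0, 20]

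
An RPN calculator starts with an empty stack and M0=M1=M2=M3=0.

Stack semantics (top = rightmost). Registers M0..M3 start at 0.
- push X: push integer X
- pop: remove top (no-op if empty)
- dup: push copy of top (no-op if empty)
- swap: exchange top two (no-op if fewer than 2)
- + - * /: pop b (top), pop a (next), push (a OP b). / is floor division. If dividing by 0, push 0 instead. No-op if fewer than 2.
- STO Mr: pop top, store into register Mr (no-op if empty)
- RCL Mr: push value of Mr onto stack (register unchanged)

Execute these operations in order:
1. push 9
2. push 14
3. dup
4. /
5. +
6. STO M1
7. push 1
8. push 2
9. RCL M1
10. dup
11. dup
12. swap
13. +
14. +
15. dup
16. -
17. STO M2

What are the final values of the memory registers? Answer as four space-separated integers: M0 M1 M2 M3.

After op 1 (push 9): stack=[9] mem=[0,0,0,0]
After op 2 (push 14): stack=[9,14] mem=[0,0,0,0]
After op 3 (dup): stack=[9,14,14] mem=[0,0,0,0]
After op 4 (/): stack=[9,1] mem=[0,0,0,0]
After op 5 (+): stack=[10] mem=[0,0,0,0]
After op 6 (STO M1): stack=[empty] mem=[0,10,0,0]
After op 7 (push 1): stack=[1] mem=[0,10,0,0]
After op 8 (push 2): stack=[1,2] mem=[0,10,0,0]
After op 9 (RCL M1): stack=[1,2,10] mem=[0,10,0,0]
After op 10 (dup): stack=[1,2,10,10] mem=[0,10,0,0]
After op 11 (dup): stack=[1,2,10,10,10] mem=[0,10,0,0]
After op 12 (swap): stack=[1,2,10,10,10] mem=[0,10,0,0]
After op 13 (+): stack=[1,2,10,20] mem=[0,10,0,0]
After op 14 (+): stack=[1,2,30] mem=[0,10,0,0]
After op 15 (dup): stack=[1,2,30,30] mem=[0,10,0,0]
After op 16 (-): stack=[1,2,0] mem=[0,10,0,0]
After op 17 (STO M2): stack=[1,2] mem=[0,10,0,0]

Answer: 0 10 0 0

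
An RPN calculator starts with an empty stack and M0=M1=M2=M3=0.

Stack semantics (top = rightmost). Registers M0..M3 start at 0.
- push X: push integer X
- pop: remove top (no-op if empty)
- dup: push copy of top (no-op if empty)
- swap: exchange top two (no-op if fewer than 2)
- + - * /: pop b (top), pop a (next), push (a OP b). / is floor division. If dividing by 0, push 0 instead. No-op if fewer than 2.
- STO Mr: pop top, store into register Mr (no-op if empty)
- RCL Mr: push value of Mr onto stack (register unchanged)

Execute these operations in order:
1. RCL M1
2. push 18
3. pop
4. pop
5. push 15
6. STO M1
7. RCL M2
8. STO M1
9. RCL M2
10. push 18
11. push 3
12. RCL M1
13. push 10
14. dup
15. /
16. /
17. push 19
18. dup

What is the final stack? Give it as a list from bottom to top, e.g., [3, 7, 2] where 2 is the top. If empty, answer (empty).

Answer: [0, 18, 3, 0, 19, 19]

Derivation:
After op 1 (RCL M1): stack=[0] mem=[0,0,0,0]
After op 2 (push 18): stack=[0,18] mem=[0,0,0,0]
After op 3 (pop): stack=[0] mem=[0,0,0,0]
After op 4 (pop): stack=[empty] mem=[0,0,0,0]
After op 5 (push 15): stack=[15] mem=[0,0,0,0]
After op 6 (STO M1): stack=[empty] mem=[0,15,0,0]
After op 7 (RCL M2): stack=[0] mem=[0,15,0,0]
After op 8 (STO M1): stack=[empty] mem=[0,0,0,0]
After op 9 (RCL M2): stack=[0] mem=[0,0,0,0]
After op 10 (push 18): stack=[0,18] mem=[0,0,0,0]
After op 11 (push 3): stack=[0,18,3] mem=[0,0,0,0]
After op 12 (RCL M1): stack=[0,18,3,0] mem=[0,0,0,0]
After op 13 (push 10): stack=[0,18,3,0,10] mem=[0,0,0,0]
After op 14 (dup): stack=[0,18,3,0,10,10] mem=[0,0,0,0]
After op 15 (/): stack=[0,18,3,0,1] mem=[0,0,0,0]
After op 16 (/): stack=[0,18,3,0] mem=[0,0,0,0]
After op 17 (push 19): stack=[0,18,3,0,19] mem=[0,0,0,0]
After op 18 (dup): stack=[0,18,3,0,19,19] mem=[0,0,0,0]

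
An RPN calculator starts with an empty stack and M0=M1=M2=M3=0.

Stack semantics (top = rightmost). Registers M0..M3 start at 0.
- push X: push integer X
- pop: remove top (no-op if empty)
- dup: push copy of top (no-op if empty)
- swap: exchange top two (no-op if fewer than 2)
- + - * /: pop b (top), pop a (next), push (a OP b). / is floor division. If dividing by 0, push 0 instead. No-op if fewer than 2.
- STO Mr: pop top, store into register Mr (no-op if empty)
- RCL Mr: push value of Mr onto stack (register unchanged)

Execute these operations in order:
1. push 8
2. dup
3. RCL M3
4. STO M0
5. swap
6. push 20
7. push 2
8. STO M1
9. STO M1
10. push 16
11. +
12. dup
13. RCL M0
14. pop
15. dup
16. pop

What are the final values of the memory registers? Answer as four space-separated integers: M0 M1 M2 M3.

After op 1 (push 8): stack=[8] mem=[0,0,0,0]
After op 2 (dup): stack=[8,8] mem=[0,0,0,0]
After op 3 (RCL M3): stack=[8,8,0] mem=[0,0,0,0]
After op 4 (STO M0): stack=[8,8] mem=[0,0,0,0]
After op 5 (swap): stack=[8,8] mem=[0,0,0,0]
After op 6 (push 20): stack=[8,8,20] mem=[0,0,0,0]
After op 7 (push 2): stack=[8,8,20,2] mem=[0,0,0,0]
After op 8 (STO M1): stack=[8,8,20] mem=[0,2,0,0]
After op 9 (STO M1): stack=[8,8] mem=[0,20,0,0]
After op 10 (push 16): stack=[8,8,16] mem=[0,20,0,0]
After op 11 (+): stack=[8,24] mem=[0,20,0,0]
After op 12 (dup): stack=[8,24,24] mem=[0,20,0,0]
After op 13 (RCL M0): stack=[8,24,24,0] mem=[0,20,0,0]
After op 14 (pop): stack=[8,24,24] mem=[0,20,0,0]
After op 15 (dup): stack=[8,24,24,24] mem=[0,20,0,0]
After op 16 (pop): stack=[8,24,24] mem=[0,20,0,0]

Answer: 0 20 0 0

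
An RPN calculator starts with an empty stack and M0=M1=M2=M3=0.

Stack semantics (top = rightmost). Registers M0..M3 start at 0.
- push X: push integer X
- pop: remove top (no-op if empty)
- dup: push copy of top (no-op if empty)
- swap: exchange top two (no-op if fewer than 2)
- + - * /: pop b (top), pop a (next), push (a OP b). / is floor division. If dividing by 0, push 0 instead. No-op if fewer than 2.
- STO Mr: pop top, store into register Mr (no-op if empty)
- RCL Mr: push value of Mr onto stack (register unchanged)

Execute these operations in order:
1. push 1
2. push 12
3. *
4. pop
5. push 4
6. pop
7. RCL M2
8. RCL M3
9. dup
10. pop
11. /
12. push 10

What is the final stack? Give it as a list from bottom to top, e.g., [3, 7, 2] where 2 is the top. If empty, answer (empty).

Answer: [0, 10]

Derivation:
After op 1 (push 1): stack=[1] mem=[0,0,0,0]
After op 2 (push 12): stack=[1,12] mem=[0,0,0,0]
After op 3 (*): stack=[12] mem=[0,0,0,0]
After op 4 (pop): stack=[empty] mem=[0,0,0,0]
After op 5 (push 4): stack=[4] mem=[0,0,0,0]
After op 6 (pop): stack=[empty] mem=[0,0,0,0]
After op 7 (RCL M2): stack=[0] mem=[0,0,0,0]
After op 8 (RCL M3): stack=[0,0] mem=[0,0,0,0]
After op 9 (dup): stack=[0,0,0] mem=[0,0,0,0]
After op 10 (pop): stack=[0,0] mem=[0,0,0,0]
After op 11 (/): stack=[0] mem=[0,0,0,0]
After op 12 (push 10): stack=[0,10] mem=[0,0,0,0]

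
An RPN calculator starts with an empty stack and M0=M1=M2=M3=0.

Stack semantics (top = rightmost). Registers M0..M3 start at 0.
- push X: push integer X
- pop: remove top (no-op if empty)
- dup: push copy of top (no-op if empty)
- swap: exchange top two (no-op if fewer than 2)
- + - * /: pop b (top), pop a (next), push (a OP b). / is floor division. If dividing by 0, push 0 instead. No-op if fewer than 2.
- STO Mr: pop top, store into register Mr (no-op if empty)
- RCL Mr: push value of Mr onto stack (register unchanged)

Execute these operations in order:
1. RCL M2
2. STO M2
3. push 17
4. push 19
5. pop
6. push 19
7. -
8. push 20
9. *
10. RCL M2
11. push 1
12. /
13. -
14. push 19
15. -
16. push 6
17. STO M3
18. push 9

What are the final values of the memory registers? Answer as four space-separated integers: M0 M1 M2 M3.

Answer: 0 0 0 6

Derivation:
After op 1 (RCL M2): stack=[0] mem=[0,0,0,0]
After op 2 (STO M2): stack=[empty] mem=[0,0,0,0]
After op 3 (push 17): stack=[17] mem=[0,0,0,0]
After op 4 (push 19): stack=[17,19] mem=[0,0,0,0]
After op 5 (pop): stack=[17] mem=[0,0,0,0]
After op 6 (push 19): stack=[17,19] mem=[0,0,0,0]
After op 7 (-): stack=[-2] mem=[0,0,0,0]
After op 8 (push 20): stack=[-2,20] mem=[0,0,0,0]
After op 9 (*): stack=[-40] mem=[0,0,0,0]
After op 10 (RCL M2): stack=[-40,0] mem=[0,0,0,0]
After op 11 (push 1): stack=[-40,0,1] mem=[0,0,0,0]
After op 12 (/): stack=[-40,0] mem=[0,0,0,0]
After op 13 (-): stack=[-40] mem=[0,0,0,0]
After op 14 (push 19): stack=[-40,19] mem=[0,0,0,0]
After op 15 (-): stack=[-59] mem=[0,0,0,0]
After op 16 (push 6): stack=[-59,6] mem=[0,0,0,0]
After op 17 (STO M3): stack=[-59] mem=[0,0,0,6]
After op 18 (push 9): stack=[-59,9] mem=[0,0,0,6]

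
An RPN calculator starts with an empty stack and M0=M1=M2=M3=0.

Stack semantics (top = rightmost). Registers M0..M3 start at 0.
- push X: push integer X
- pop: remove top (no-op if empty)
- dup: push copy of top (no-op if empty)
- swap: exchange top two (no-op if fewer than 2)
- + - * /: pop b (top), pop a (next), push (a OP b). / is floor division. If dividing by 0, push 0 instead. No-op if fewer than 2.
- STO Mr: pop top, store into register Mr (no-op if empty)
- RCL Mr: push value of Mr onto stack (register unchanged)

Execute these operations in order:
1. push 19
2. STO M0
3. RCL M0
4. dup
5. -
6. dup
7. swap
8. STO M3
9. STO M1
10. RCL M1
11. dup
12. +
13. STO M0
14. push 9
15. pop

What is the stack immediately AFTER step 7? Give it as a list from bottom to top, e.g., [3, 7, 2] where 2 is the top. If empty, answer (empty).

After op 1 (push 19): stack=[19] mem=[0,0,0,0]
After op 2 (STO M0): stack=[empty] mem=[19,0,0,0]
After op 3 (RCL M0): stack=[19] mem=[19,0,0,0]
After op 4 (dup): stack=[19,19] mem=[19,0,0,0]
After op 5 (-): stack=[0] mem=[19,0,0,0]
After op 6 (dup): stack=[0,0] mem=[19,0,0,0]
After op 7 (swap): stack=[0,0] mem=[19,0,0,0]

[0, 0]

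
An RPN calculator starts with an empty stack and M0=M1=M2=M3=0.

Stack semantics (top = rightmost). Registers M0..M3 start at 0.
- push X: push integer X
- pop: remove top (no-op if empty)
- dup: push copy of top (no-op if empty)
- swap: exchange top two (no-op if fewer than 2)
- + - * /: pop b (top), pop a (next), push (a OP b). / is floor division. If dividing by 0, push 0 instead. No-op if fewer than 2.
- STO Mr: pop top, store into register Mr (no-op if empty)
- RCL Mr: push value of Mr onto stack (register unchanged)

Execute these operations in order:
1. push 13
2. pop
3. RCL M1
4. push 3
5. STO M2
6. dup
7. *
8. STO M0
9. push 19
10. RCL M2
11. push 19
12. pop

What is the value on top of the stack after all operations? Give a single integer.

After op 1 (push 13): stack=[13] mem=[0,0,0,0]
After op 2 (pop): stack=[empty] mem=[0,0,0,0]
After op 3 (RCL M1): stack=[0] mem=[0,0,0,0]
After op 4 (push 3): stack=[0,3] mem=[0,0,0,0]
After op 5 (STO M2): stack=[0] mem=[0,0,3,0]
After op 6 (dup): stack=[0,0] mem=[0,0,3,0]
After op 7 (*): stack=[0] mem=[0,0,3,0]
After op 8 (STO M0): stack=[empty] mem=[0,0,3,0]
After op 9 (push 19): stack=[19] mem=[0,0,3,0]
After op 10 (RCL M2): stack=[19,3] mem=[0,0,3,0]
After op 11 (push 19): stack=[19,3,19] mem=[0,0,3,0]
After op 12 (pop): stack=[19,3] mem=[0,0,3,0]

Answer: 3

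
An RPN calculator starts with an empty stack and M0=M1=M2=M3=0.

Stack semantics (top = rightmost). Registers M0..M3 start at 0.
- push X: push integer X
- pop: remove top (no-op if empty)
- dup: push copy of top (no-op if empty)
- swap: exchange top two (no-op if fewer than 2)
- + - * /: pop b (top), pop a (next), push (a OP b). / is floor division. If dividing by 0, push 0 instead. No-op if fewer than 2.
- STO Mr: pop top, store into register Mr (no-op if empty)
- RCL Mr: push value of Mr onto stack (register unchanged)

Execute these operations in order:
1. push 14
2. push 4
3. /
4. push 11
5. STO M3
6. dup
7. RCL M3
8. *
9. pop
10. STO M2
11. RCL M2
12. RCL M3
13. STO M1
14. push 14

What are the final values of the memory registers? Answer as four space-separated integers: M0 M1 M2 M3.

After op 1 (push 14): stack=[14] mem=[0,0,0,0]
After op 2 (push 4): stack=[14,4] mem=[0,0,0,0]
After op 3 (/): stack=[3] mem=[0,0,0,0]
After op 4 (push 11): stack=[3,11] mem=[0,0,0,0]
After op 5 (STO M3): stack=[3] mem=[0,0,0,11]
After op 6 (dup): stack=[3,3] mem=[0,0,0,11]
After op 7 (RCL M3): stack=[3,3,11] mem=[0,0,0,11]
After op 8 (*): stack=[3,33] mem=[0,0,0,11]
After op 9 (pop): stack=[3] mem=[0,0,0,11]
After op 10 (STO M2): stack=[empty] mem=[0,0,3,11]
After op 11 (RCL M2): stack=[3] mem=[0,0,3,11]
After op 12 (RCL M3): stack=[3,11] mem=[0,0,3,11]
After op 13 (STO M1): stack=[3] mem=[0,11,3,11]
After op 14 (push 14): stack=[3,14] mem=[0,11,3,11]

Answer: 0 11 3 11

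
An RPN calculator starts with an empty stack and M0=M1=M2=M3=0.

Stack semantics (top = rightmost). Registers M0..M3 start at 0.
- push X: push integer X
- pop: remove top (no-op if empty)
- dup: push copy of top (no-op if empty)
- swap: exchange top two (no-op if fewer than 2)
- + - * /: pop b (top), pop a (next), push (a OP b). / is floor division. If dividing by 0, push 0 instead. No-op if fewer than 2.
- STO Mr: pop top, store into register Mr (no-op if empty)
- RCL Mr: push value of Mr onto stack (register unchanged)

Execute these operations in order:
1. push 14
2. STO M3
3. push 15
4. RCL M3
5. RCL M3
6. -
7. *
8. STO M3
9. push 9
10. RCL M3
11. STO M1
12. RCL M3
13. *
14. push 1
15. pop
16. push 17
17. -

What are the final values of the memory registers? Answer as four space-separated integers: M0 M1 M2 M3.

Answer: 0 0 0 0

Derivation:
After op 1 (push 14): stack=[14] mem=[0,0,0,0]
After op 2 (STO M3): stack=[empty] mem=[0,0,0,14]
After op 3 (push 15): stack=[15] mem=[0,0,0,14]
After op 4 (RCL M3): stack=[15,14] mem=[0,0,0,14]
After op 5 (RCL M3): stack=[15,14,14] mem=[0,0,0,14]
After op 6 (-): stack=[15,0] mem=[0,0,0,14]
After op 7 (*): stack=[0] mem=[0,0,0,14]
After op 8 (STO M3): stack=[empty] mem=[0,0,0,0]
After op 9 (push 9): stack=[9] mem=[0,0,0,0]
After op 10 (RCL M3): stack=[9,0] mem=[0,0,0,0]
After op 11 (STO M1): stack=[9] mem=[0,0,0,0]
After op 12 (RCL M3): stack=[9,0] mem=[0,0,0,0]
After op 13 (*): stack=[0] mem=[0,0,0,0]
After op 14 (push 1): stack=[0,1] mem=[0,0,0,0]
After op 15 (pop): stack=[0] mem=[0,0,0,0]
After op 16 (push 17): stack=[0,17] mem=[0,0,0,0]
After op 17 (-): stack=[-17] mem=[0,0,0,0]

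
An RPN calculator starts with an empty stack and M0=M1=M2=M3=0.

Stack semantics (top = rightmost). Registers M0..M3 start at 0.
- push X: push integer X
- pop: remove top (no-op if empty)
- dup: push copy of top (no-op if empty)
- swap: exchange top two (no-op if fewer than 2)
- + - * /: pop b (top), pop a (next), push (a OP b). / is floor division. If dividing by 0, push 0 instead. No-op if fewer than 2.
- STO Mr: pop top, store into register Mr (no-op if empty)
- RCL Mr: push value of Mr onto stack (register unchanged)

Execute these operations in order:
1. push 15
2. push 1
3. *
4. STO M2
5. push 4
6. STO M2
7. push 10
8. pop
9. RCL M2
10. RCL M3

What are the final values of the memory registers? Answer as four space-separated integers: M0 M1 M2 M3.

Answer: 0 0 4 0

Derivation:
After op 1 (push 15): stack=[15] mem=[0,0,0,0]
After op 2 (push 1): stack=[15,1] mem=[0,0,0,0]
After op 3 (*): stack=[15] mem=[0,0,0,0]
After op 4 (STO M2): stack=[empty] mem=[0,0,15,0]
After op 5 (push 4): stack=[4] mem=[0,0,15,0]
After op 6 (STO M2): stack=[empty] mem=[0,0,4,0]
After op 7 (push 10): stack=[10] mem=[0,0,4,0]
After op 8 (pop): stack=[empty] mem=[0,0,4,0]
After op 9 (RCL M2): stack=[4] mem=[0,0,4,0]
After op 10 (RCL M3): stack=[4,0] mem=[0,0,4,0]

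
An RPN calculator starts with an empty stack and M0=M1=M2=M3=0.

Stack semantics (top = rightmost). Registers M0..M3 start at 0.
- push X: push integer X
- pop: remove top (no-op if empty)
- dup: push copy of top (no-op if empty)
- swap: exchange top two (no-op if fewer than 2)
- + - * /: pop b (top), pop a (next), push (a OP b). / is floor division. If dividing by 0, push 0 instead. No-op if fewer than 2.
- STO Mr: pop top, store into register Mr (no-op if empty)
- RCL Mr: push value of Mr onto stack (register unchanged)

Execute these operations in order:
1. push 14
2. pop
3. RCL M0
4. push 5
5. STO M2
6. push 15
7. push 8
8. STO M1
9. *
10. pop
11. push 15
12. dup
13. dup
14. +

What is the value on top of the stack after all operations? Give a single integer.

After op 1 (push 14): stack=[14] mem=[0,0,0,0]
After op 2 (pop): stack=[empty] mem=[0,0,0,0]
After op 3 (RCL M0): stack=[0] mem=[0,0,0,0]
After op 4 (push 5): stack=[0,5] mem=[0,0,0,0]
After op 5 (STO M2): stack=[0] mem=[0,0,5,0]
After op 6 (push 15): stack=[0,15] mem=[0,0,5,0]
After op 7 (push 8): stack=[0,15,8] mem=[0,0,5,0]
After op 8 (STO M1): stack=[0,15] mem=[0,8,5,0]
After op 9 (*): stack=[0] mem=[0,8,5,0]
After op 10 (pop): stack=[empty] mem=[0,8,5,0]
After op 11 (push 15): stack=[15] mem=[0,8,5,0]
After op 12 (dup): stack=[15,15] mem=[0,8,5,0]
After op 13 (dup): stack=[15,15,15] mem=[0,8,5,0]
After op 14 (+): stack=[15,30] mem=[0,8,5,0]

Answer: 30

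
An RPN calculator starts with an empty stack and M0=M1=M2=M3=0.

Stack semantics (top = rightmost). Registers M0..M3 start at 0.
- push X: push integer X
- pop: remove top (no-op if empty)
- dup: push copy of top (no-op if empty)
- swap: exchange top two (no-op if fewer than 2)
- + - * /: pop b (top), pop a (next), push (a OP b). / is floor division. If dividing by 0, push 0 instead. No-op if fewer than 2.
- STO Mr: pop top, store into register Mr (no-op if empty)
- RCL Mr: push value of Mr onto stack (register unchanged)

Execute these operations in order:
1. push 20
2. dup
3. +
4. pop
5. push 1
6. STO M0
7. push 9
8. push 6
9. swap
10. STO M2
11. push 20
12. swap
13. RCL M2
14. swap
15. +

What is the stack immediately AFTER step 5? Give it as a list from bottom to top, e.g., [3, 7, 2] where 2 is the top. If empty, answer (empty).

After op 1 (push 20): stack=[20] mem=[0,0,0,0]
After op 2 (dup): stack=[20,20] mem=[0,0,0,0]
After op 3 (+): stack=[40] mem=[0,0,0,0]
After op 4 (pop): stack=[empty] mem=[0,0,0,0]
After op 5 (push 1): stack=[1] mem=[0,0,0,0]

[1]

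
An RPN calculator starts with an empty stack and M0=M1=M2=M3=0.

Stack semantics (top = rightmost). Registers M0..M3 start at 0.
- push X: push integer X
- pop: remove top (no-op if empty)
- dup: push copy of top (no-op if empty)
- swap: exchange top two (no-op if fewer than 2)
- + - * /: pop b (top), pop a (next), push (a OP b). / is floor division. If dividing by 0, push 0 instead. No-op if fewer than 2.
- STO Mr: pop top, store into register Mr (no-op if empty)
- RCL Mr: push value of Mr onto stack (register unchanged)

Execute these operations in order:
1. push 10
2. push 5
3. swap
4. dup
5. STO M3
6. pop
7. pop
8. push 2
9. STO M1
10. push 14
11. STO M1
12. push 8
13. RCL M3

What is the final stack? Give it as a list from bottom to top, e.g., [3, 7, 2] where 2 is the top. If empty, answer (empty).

Answer: [8, 10]

Derivation:
After op 1 (push 10): stack=[10] mem=[0,0,0,0]
After op 2 (push 5): stack=[10,5] mem=[0,0,0,0]
After op 3 (swap): stack=[5,10] mem=[0,0,0,0]
After op 4 (dup): stack=[5,10,10] mem=[0,0,0,0]
After op 5 (STO M3): stack=[5,10] mem=[0,0,0,10]
After op 6 (pop): stack=[5] mem=[0,0,0,10]
After op 7 (pop): stack=[empty] mem=[0,0,0,10]
After op 8 (push 2): stack=[2] mem=[0,0,0,10]
After op 9 (STO M1): stack=[empty] mem=[0,2,0,10]
After op 10 (push 14): stack=[14] mem=[0,2,0,10]
After op 11 (STO M1): stack=[empty] mem=[0,14,0,10]
After op 12 (push 8): stack=[8] mem=[0,14,0,10]
After op 13 (RCL M3): stack=[8,10] mem=[0,14,0,10]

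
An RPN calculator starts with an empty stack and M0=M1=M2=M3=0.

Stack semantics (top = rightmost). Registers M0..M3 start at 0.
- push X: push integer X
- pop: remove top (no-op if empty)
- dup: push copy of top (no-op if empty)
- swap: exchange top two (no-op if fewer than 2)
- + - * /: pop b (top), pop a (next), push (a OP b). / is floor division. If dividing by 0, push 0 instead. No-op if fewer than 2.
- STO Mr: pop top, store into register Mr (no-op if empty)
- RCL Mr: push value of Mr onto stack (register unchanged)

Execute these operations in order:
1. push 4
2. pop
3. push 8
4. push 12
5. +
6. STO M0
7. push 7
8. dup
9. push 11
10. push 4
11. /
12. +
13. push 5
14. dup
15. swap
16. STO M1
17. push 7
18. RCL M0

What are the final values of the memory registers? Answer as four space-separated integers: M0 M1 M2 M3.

Answer: 20 5 0 0

Derivation:
After op 1 (push 4): stack=[4] mem=[0,0,0,0]
After op 2 (pop): stack=[empty] mem=[0,0,0,0]
After op 3 (push 8): stack=[8] mem=[0,0,0,0]
After op 4 (push 12): stack=[8,12] mem=[0,0,0,0]
After op 5 (+): stack=[20] mem=[0,0,0,0]
After op 6 (STO M0): stack=[empty] mem=[20,0,0,0]
After op 7 (push 7): stack=[7] mem=[20,0,0,0]
After op 8 (dup): stack=[7,7] mem=[20,0,0,0]
After op 9 (push 11): stack=[7,7,11] mem=[20,0,0,0]
After op 10 (push 4): stack=[7,7,11,4] mem=[20,0,0,0]
After op 11 (/): stack=[7,7,2] mem=[20,0,0,0]
After op 12 (+): stack=[7,9] mem=[20,0,0,0]
After op 13 (push 5): stack=[7,9,5] mem=[20,0,0,0]
After op 14 (dup): stack=[7,9,5,5] mem=[20,0,0,0]
After op 15 (swap): stack=[7,9,5,5] mem=[20,0,0,0]
After op 16 (STO M1): stack=[7,9,5] mem=[20,5,0,0]
After op 17 (push 7): stack=[7,9,5,7] mem=[20,5,0,0]
After op 18 (RCL M0): stack=[7,9,5,7,20] mem=[20,5,0,0]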